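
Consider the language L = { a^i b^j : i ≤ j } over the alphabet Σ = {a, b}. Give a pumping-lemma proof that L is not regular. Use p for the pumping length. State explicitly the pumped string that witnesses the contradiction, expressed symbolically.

Assume L is regular; let p be its pumping constant.
Choose w = a^p b^p ∈ L, with |w| = 2p ≥ p.
Write w = xyz as guaranteed by the lemma, with |xy| ≤ p and |y| > 0.
Because |xy| ≤ p and w begins with p copies of a, we have y = a^k with 1 ≤ k ≤ p.
Consider xy^2z = a^{p+k} b^p. Since k ≥ 1, the a-count p+k exceeds the b-count p, so i ≤ j fails; thus xy^2z ∉ L.
Contradiction. Therefore L is not regular.

a^{p+k} b^p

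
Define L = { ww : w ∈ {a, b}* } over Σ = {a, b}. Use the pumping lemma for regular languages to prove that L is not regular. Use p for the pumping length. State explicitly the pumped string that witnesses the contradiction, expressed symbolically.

Suppose for contradiction that L is regular, and let p be the pumping length.
Take w = a^p b^p a^p b^p = uu where u = a^pb^p; then w ∈ L and |w| = 4p ≥ p.
By the pumping lemma, w = xyz with |xy| ≤ p and |y| > 0.
Because |xy| ≤ p and w begins with p copies of a, we have y = a^k with 1 ≤ k ≤ p.
Pump with i = 2: xy^2z = a^{p+k} b^p a^p b^p, of length 4p+k. Suppose this equals vv. The string starts with a and ends with b, so v does too; thus the boundary between the two copies of v is a b→a transition. There is exactly one such transition, at position 2p+k, so |v| = 2p+k and |vv| = 4p+2k ≠ 4p+k since k ≥ 1. So xy^2z ∉ L.
This contradicts the pumping lemma, so L is not regular.

a^{p+k} b^p a^p b^p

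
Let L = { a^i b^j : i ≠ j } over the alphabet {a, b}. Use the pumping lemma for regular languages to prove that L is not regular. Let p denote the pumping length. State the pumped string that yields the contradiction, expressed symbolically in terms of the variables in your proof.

Assume L is regular. Let p be the pumping length given by the pumping lemma.
Choose w = a^p b^{p+p!}. Since p ≠ p+p!, w ∈ L; and |w| ≥ p.
Write w = xyz as guaranteed by the lemma, with |xy| ≤ p and y is nonempty.
Because |xy| ≤ p and w begins with p copies of a, we have y = a^k with 1 ≤ k ≤ p.
Since 1 ≤ k ≤ p, k divides p!; set t = 1 + p!/k. Then xy^t z has p + (p!/k)·k = p + p! copies of a. Now the a-count equals the b-count, so i ≠ j fails. So xy^t z = a^{p+p!} b^{p+p!} ∉ L.
Contradiction. Therefore L is not regular.

a^{p+p!} b^{p+p!}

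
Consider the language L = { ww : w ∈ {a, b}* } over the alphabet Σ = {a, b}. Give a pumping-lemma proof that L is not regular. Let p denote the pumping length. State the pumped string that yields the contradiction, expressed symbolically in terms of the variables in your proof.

a^{p+k} b^p a^p b^p

Suppose for contradiction that L is regular, and let p be the pumping length.
Take w = a^p b^p a^p b^p = uu where u = a^pb^p; then w ∈ L and |w| = 4p ≥ p.
Write w = xyz as guaranteed by the lemma, with |xy| ≤ p and y is nonempty.
The first p characters of w are a's, so xy (and hence y) consists only of a's. Write y = a^k, 1 ≤ k ≤ p.
Pump with i = 2: xy^2z = a^{p+k} b^p a^p b^p, of length 4p+k. Suppose this equals vv. The string starts with a and ends with b, so v does too; thus the boundary between the two copies of v is a b→a transition. There is exactly one such transition, at position 2p+k, so |v| = 2p+k and |vv| = 4p+2k ≠ 4p+k since k ≥ 1. So xy^2z ∉ L.
Contradiction. Therefore L is not regular.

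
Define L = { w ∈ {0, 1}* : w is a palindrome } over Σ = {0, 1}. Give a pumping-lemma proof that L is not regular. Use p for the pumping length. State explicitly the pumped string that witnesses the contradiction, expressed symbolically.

Suppose for contradiction that L is regular, and let p be the pumping length.
Take w = 0^p 1 0^p, a palindrome of length 2p+1 ≥ p.
The pumping lemma gives a decomposition w = xyz where |xy| ≤ p and |y| > 0.
Since the first p symbols of w are all 0's and |xy| ≤ p, y lies entirely in the leading 0-block: y = 0^k for some k with 1 ≤ k ≤ p.
Pump with i = 2: xy^2z = 0^{p+k} 1 0^p. Its reverse is 0^p 1 0^{p+k}, which differs from xy^2z since k ≥ 1. So xy^2z is not a palindrome and xy^2z ∉ L.
Contradiction. Therefore L is not regular.

0^{p+k} 1 0^p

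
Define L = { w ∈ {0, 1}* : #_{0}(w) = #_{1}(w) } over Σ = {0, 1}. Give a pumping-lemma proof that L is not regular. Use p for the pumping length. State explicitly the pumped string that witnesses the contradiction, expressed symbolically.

0^{p+k} 1^p

Assume L is regular; let p be its pumping constant.
Choose w = 0^p 1^p ∈ L with |w| = 2p ≥ p.
The pumping lemma gives a decomposition w = xyz where |xy| ≤ p and y is nonempty.
The first p characters of w are 0's, so xy (and hence y) consists only of 0's. Write y = 0^k, 1 ≤ k ≤ p.
Pump with i = 2: xy^2z = 0^{p+k} 1^p has p+k occurrences of 0 but only p of 1. Since k ≥ 1 the counts differ, so xy^2z ∉ L.
This contradicts the pumping lemma, so L is not regular.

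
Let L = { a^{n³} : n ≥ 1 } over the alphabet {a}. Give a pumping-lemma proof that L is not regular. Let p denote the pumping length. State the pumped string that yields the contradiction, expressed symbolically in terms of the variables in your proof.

Toward a contradiction, assume L is regular with pumping length p.
Take w = a^{p³} ∈ L with |w| = p³ ≥ p.
Write w = xyz as guaranteed by the lemma, with |xy| ≤ p and |y| ≥ 1.
Then y = a^k for some k with 1 ≤ k ≤ p.
Pump with i = 2: xy^2z = a^{p³+k}. Since 1 ≤ k ≤ p, p³ < p³+k ≤ p³+p < p³+3p²+3p+1 = (p+1)³, so p³+k is not a perfect cube. So xy^2z ∉ L.
This contradicts the pumping lemma, so L is not regular.

a^{p³+k}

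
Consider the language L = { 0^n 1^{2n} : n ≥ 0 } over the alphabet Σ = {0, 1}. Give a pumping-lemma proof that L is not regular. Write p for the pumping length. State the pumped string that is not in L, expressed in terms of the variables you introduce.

Toward a contradiction, assume L is regular with pumping length p.
Let w = 0^p 1^{2p} ∈ L; note |w| = 3p ≥ p.
By the pumping lemma, w = xyz with |xy| ≤ p and |y| ≥ 1.
Since the first p symbols of w are all 0's and |xy| ≤ p, y lies entirely in the leading 0-block: y = 0^k for some k with 1 ≤ k ≤ p.
Pump with i = 2: xy^2z = 0^{p+k} 1^{2p}. For this to lie in L we would need 2p = 2(p+k), which forces k = 0. But k ≥ 1, so xy^2z ∉ L.
Contradiction. Therefore L is not regular.

0^{p+k} 1^{2p}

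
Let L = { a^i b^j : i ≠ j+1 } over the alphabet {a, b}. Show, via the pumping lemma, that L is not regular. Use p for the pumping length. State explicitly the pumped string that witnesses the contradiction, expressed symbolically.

a^{p+p!} b^{p+p!-1}

Assume L is regular. Let p be the pumping length given by the pumping lemma.
Choose w = a^p b^{p+p!-1}. Since p ≠ (p+p!-1)+1 = p+p!, w ∈ L; and |w| ≥ p.
By the pumping lemma, w = xyz with |xy| ≤ p and |y| > 0.
The first p characters of w are a's, so xy (and hence y) consists only of a's. Write y = a^k, 1 ≤ k ≤ p.
Since 1 ≤ k ≤ p, k divides p!; set t = 1 + p!/k. Then xy^t z has p + (p!/k)·k = p + p! copies of a. Now the a-count is p+p! and (b-count)+1 = (p+p!-1)+1 = p+p!, so i ≠ j+1 fails. So xy^t z = a^{p+p!} b^{p+p!-1} ∉ L.
Contradiction. Therefore L is not regular.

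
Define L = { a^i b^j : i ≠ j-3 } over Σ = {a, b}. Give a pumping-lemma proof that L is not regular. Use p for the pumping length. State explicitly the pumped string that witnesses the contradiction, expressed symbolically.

a^{p+p!} b^{p+p!+3}

Assume L is regular. Let p be the pumping length given by the pumping lemma.
Choose w = a^p b^{p+p!+3}. Since p ≠ (p+p!+3)-3 = p+p!, w ∈ L; and |w| ≥ p.
The pumping lemma gives a decomposition w = xyz where |xy| ≤ p and y is nonempty.
The first p characters of w are a's, so xy (and hence y) consists only of a's. Write y = a^k, 1 ≤ k ≤ p.
Since 1 ≤ k ≤ p, k divides p!; set t = 1 + p!/k. Then xy^t z has p + (p!/k)·k = p + p! copies of a. Now the a-count is p+p! and (b-count)-3 = (p+p!+3)-3 = p+p!, so i ≠ j-3 fails. So xy^t z = a^{p+p!} b^{p+p!+3} ∉ L.
This is a contradiction; hence L is not regular.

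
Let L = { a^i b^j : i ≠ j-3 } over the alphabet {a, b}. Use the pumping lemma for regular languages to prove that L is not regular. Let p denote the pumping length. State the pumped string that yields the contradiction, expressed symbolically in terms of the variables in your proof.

Assume L is regular. Let p be the pumping length given by the pumping lemma.
Choose w = a^p b^{p+p!+3}. Since p ≠ (p+p!+3)-3 = p+p!, w ∈ L; and |w| ≥ p.
Write w = xyz as guaranteed by the lemma, with |xy| ≤ p and |y| > 0.
Since the first p symbols of w are all a's and |xy| ≤ p, y lies entirely in the leading a-block: y = a^k for some k with 1 ≤ k ≤ p.
Since 1 ≤ k ≤ p, k divides p!; set t = 1 + p!/k. Then xy^t z has p + (p!/k)·k = p + p! copies of a. Now the a-count is p+p! and (b-count)-3 = (p+p!+3)-3 = p+p!, so i ≠ j-3 fails. So xy^t z = a^{p+p!} b^{p+p!+3} ∉ L.
This is a contradiction; hence L is not regular.

a^{p+p!} b^{p+p!+3}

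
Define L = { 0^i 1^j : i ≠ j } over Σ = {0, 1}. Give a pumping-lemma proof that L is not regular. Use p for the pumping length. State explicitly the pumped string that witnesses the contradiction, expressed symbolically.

Assume L is regular. Let p be the pumping length given by the pumping lemma.
Choose w = 0^p 1^{p+p!}. Since p ≠ p+p!, w ∈ L; and |w| ≥ p.
Write w = xyz as guaranteed by the lemma, with |xy| ≤ p and |y| > 0.
The first p characters of w are 0's, so xy (and hence y) consists only of 0's. Write y = 0^k, 1 ≤ k ≤ p.
Since 1 ≤ k ≤ p, k divides p!; set t = 1 + p!/k. Then xy^t z has p + (p!/k)·k = p + p! copies of 0. Now the 0-count equals the 1-count, so i ≠ j fails. So xy^t z = 0^{p+p!} 1^{p+p!} ∉ L.
This contradicts the pumping lemma, so L is not regular.

0^{p+p!} 1^{p+p!}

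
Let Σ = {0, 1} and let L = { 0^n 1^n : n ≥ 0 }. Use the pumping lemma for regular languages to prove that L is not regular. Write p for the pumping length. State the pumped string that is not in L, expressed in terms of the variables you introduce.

Toward a contradiction, assume L is regular with pumping length p.
Take w = 0^p 1^p. Then w ∈ L and |w| = 2p ≥ p.
Write w = xyz as guaranteed by the lemma, with |xy| ≤ p and |y| ≥ 1.
Because |xy| ≤ p and w begins with p copies of 0, we have y = 0^k with 1 ≤ k ≤ p.
Pump with i = 2: xy^2z = 0^{p+k} 1^p. For this to lie in L we would need p = p+k, which forces k = 0. But k ≥ 1, so xy^2z ∉ L.
This contradicts the pumping lemma, so L is not regular.

0^{p+k} 1^p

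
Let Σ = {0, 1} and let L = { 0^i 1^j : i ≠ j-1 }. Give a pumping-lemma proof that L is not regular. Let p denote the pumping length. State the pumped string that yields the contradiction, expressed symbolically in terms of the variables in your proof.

Assume L is regular. Let p be the pumping length given by the pumping lemma.
Choose w = 0^p 1^{p+p!+1}. Since p ≠ (p+p!+1)-1 = p+p!, w ∈ L; and |w| ≥ p.
By the pumping lemma, w = xyz with |xy| ≤ p and |y| > 0.
The first p characters of w are 0's, so xy (and hence y) consists only of 0's. Write y = 0^k, 1 ≤ k ≤ p.
Since 1 ≤ k ≤ p, k divides p!; set t = 1 + p!/k. Then xy^t z has p + (p!/k)·k = p + p! copies of 0. Now the 0-count is p+p! and (1-count)-1 = (p+p!+1)-1 = p+p!, so i ≠ j-1 fails. So xy^t z = 0^{p+p!} 1^{p+p!+1} ∉ L.
This is a contradiction; hence L is not regular.

0^{p+p!} 1^{p+p!+1}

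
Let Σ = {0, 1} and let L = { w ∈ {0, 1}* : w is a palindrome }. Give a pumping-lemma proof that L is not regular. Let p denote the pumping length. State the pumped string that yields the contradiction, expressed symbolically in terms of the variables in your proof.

Assume L is regular; let p be its pumping constant.
Take w = 0^p 1 0^p, a palindrome of length 2p+1 ≥ p.
Write w = xyz as guaranteed by the lemma, with |xy| ≤ p and y is nonempty.
The first p characters of w are 0's, so xy (and hence y) consists only of 0's. Write y = 0^k, 1 ≤ k ≤ p.
Pump with i = 2: xy^2z = 0^{p+k} 1 0^p. Its reverse is 0^p 1 0^{p+k}, which differs from xy^2z since k ≥ 1. So xy^2z is not a palindrome and xy^2z ∉ L.
This is a contradiction; hence L is not regular.

0^{p+k} 1 0^p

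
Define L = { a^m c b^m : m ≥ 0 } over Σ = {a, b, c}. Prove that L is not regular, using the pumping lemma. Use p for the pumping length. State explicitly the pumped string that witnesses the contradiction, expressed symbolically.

Toward a contradiction, assume L is regular with pumping length p.
Take w = a^p c b^p ∈ L with |w| = 2p+1 ≥ p.
Write w = xyz as guaranteed by the lemma, with |xy| ≤ p and y is nonempty.
The first p characters of w are a's, so xy (and hence y) consists only of a's. Write y = a^k, 1 ≤ k ≤ p.
Pump with i = 2: xy^2z = a^{p+k} c b^p, which would require p+k = p. But k ≥ 1, so xy^2z ∉ L.
This contradicts the pumping lemma, so L is not regular.

a^{p+k} c b^p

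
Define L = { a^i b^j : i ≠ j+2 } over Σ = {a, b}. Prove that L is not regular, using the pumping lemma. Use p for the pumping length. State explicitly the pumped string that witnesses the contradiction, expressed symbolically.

Assume L is regular; let p be its pumping constant.
Choose w = a^p b^{p+p!-2}. Since p ≠ (p+p!-2)+2 = p+p!, w ∈ L; and |w| ≥ p.
By the pumping lemma, w = xyz with |xy| ≤ p and y is nonempty.
Since the first p symbols of w are all a's and |xy| ≤ p, y lies entirely in the leading a-block: y = a^k for some k with 1 ≤ k ≤ p.
Since 1 ≤ k ≤ p, k divides p!; set t = 1 + p!/k. Then xy^t z has p + (p!/k)·k = p + p! copies of a. Now the a-count is p+p! and (b-count)+2 = (p+p!-2)+2 = p+p!, so i ≠ j+2 fails. So xy^t z = a^{p+p!} b^{p+p!-2} ∉ L.
Contradiction. Therefore L is not regular.

a^{p+p!} b^{p+p!-2}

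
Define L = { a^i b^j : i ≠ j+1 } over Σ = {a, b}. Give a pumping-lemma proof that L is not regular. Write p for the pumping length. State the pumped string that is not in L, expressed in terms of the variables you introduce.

a^{p+p!} b^{p+p!-1}

Toward a contradiction, assume L is regular with pumping length p.
Choose w = a^p b^{p+p!-1}. Since p ≠ (p+p!-1)+1 = p+p!, w ∈ L; and |w| ≥ p.
Write w = xyz as guaranteed by the lemma, with |xy| ≤ p and |y| > 0.
The first p characters of w are a's, so xy (and hence y) consists only of a's. Write y = a^k, 1 ≤ k ≤ p.
Since 1 ≤ k ≤ p, k divides p!; set t = 1 + p!/k. Then xy^t z has p + (p!/k)·k = p + p! copies of a. Now the a-count is p+p! and (b-count)+1 = (p+p!-1)+1 = p+p!, so i ≠ j+1 fails. So xy^t z = a^{p+p!} b^{p+p!-1} ∉ L.
This is a contradiction; hence L is not regular.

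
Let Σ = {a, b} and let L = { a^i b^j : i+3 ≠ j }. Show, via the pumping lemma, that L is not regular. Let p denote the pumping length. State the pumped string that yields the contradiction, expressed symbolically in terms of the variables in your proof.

Suppose for contradiction that L is regular, and let p be the pumping length.
Choose w = a^p b^{p+p!+3}. Since p ≠ (p+p!+3)-3 = p+p!, w ∈ L; and |w| ≥ p.
The pumping lemma gives a decomposition w = xyz where |xy| ≤ p and |y| ≥ 1.
The first p characters of w are a's, so xy (and hence y) consists only of a's. Write y = a^k, 1 ≤ k ≤ p.
Since 1 ≤ k ≤ p, k divides p!; set t = 1 + p!/k. Then xy^t z has p + (p!/k)·k = p + p! copies of a. Now the a-count is p+p! and (b-count)-3 = (p+p!+3)-3 = p+p!, so i+3 ≠ j fails. So xy^t z = a^{p+p!} b^{p+p!+3} ∉ L.
Contradiction. Therefore L is not regular.

a^{p+p!} b^{p+p!+3}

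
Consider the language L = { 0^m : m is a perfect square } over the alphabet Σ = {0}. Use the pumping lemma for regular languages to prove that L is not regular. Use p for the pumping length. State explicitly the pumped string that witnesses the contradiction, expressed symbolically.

Suppose for contradiction that L is regular, and let p be the pumping length.
Take w = 0^{p²} ∈ L with |w| = p² ≥ p.
By the pumping lemma, w = xyz with |xy| ≤ p and y is nonempty.
Then y = 0^k for some k with 1 ≤ k ≤ p.
Pump with i = 2: xy^2z = 0^{p²+k}. Since 1 ≤ k ≤ p, p² < p²+k ≤ p²+p < (p+1)², so p²+k lies strictly between consecutive squares and is not a perfect square. So xy^2z ∉ L.
Contradiction. Therefore L is not regular.

0^{p²+k}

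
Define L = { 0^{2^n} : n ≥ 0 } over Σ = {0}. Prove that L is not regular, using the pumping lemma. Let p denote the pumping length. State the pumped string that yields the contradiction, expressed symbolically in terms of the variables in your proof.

0^{2^p+k}

Assume L is regular; let p be its pumping constant.
Take w = 0^{2^p} ∈ L with |w| = 2^p ≥ p.
Write w = xyz as guaranteed by the lemma, with |xy| ≤ p and |y| ≥ 1.
Then y = 0^k for some k with 1 ≤ k ≤ p.
Pump with i = 2: xy^2z = 0^{2^p+k}. Since 1 ≤ k ≤ p < 2^p, we have 2^p < 2^p+k < 2^{p+1}, so 2^p+k is not a power of 2. So xy^2z ∉ L.
Contradiction. Therefore L is not regular.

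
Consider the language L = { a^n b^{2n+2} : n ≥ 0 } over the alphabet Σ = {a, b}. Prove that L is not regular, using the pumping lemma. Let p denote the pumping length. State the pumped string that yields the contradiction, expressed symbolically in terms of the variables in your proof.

a^{p+k} b^{2p+2}

Suppose for contradiction that L is regular, and let p be the pumping length.
Take w = a^p b^{2p+2}. Then w ∈ L and |w| = 3p+2 ≥ p.
The pumping lemma gives a decomposition w = xyz where |xy| ≤ p and |y| ≥ 1.
Since the first p symbols of w are all a's and |xy| ≤ p, y lies entirely in the leading a-block: y = a^k for some k with 1 ≤ k ≤ p.
Pump with i = 2: xy^2z = a^{p+k} b^{2p+2}. For this to lie in L we would need 2p+2 = 2(p+k)+2, which forces k = 0. But k ≥ 1, so xy^2z ∉ L.
This is a contradiction; hence L is not regular.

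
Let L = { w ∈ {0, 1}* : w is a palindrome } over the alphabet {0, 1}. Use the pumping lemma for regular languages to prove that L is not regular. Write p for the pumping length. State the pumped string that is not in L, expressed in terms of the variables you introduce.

0^{p+k} 1 0^p

Assume L is regular; let p be its pumping constant.
Take w = 0^p 1 0^p, a palindrome of length 2p+1 ≥ p.
Write w = xyz as guaranteed by the lemma, with |xy| ≤ p and y is nonempty.
Since the first p symbols of w are all 0's and |xy| ≤ p, y lies entirely in the leading 0-block: y = 0^k for some k with 1 ≤ k ≤ p.
Pump with i = 2: xy^2z = 0^{p+k} 1 0^p. Its reverse is 0^p 1 0^{p+k}, which differs from xy^2z since k ≥ 1. So xy^2z is not a palindrome and xy^2z ∉ L.
This is a contradiction; hence L is not regular.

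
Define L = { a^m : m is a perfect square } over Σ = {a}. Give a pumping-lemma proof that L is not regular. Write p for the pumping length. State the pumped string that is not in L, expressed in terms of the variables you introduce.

Assume L is regular; let p be its pumping constant.
Take w = a^{p²} ∈ L with |w| = p² ≥ p.
Write w = xyz as guaranteed by the lemma, with |xy| ≤ p and |y| ≥ 1.
Then y = a^k for some k with 1 ≤ k ≤ p.
Pump with i = 2: xy^2z = a^{p²+k}. Since 1 ≤ k ≤ p, p² < p²+k ≤ p²+p < (p+1)², so p²+k lies strictly between consecutive squares and is not a perfect square. So xy^2z ∉ L.
Contradiction. Therefore L is not regular.

a^{p²+k}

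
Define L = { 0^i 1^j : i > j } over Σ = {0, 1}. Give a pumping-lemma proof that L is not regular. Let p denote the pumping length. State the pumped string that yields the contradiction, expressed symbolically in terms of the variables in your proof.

0^{p+1-k} 1^p

Assume L is regular; let p be its pumping constant.
Choose w = 0^{p+1} 1^p ∈ L, with |w| = 2p+1 ≥ p.
The pumping lemma gives a decomposition w = xyz where |xy| ≤ p and |y| > 0.
The first p characters of w are 0's, so xy (and hence y) consists only of 0's. Write y = 0^k, 1 ≤ k ≤ p.
Consider xy^0z = xz = 0^{p+1-k} 1^p. Since k ≥ 1, the 0-count p+1-k is at most p, so i > j fails; thus xz ∉ L.
Contradiction. Therefore L is not regular.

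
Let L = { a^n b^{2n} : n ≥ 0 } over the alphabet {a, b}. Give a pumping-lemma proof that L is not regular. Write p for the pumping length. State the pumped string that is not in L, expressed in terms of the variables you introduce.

Toward a contradiction, assume L is regular with pumping length p.
Choose w = a^p b^{2p}, which is in L with |w| = 3p ≥ p.
Write w = xyz as guaranteed by the lemma, with |xy| ≤ p and |y| > 0.
The first p characters of w are a's, so xy (and hence y) consists only of a's. Write y = a^k, 1 ≤ k ≤ p.
Pump with i = 2: xy^2z = a^{p+k} b^{2p}. For this to lie in L we would need 2p = 2(p+k), which forces k = 0. But k ≥ 1, so xy^2z ∉ L.
This is a contradiction; hence L is not regular.

a^{p+k} b^{2p}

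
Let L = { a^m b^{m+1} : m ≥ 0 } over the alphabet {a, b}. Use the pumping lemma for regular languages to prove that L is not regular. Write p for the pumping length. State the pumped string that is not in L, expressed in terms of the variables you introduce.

Assume L is regular; let p be its pumping constant.
Choose w = a^p b^{p+1}, which is in L with |w| = 2p+1 ≥ p.
Write w = xyz as guaranteed by the lemma, with |xy| ≤ p and y is nonempty.
The first p characters of w are a's, so xy (and hence y) consists only of a's. Write y = a^k, 1 ≤ k ≤ p.
Pump with i = 2: xy^2z = a^{p+k} b^{p+1}. For this to lie in L we would need p+1 = (p+k)+1, which forces k = 0. But k ≥ 1, so xy^2z ∉ L.
This contradicts the pumping lemma, so L is not regular.

a^{p+k} b^{p+1}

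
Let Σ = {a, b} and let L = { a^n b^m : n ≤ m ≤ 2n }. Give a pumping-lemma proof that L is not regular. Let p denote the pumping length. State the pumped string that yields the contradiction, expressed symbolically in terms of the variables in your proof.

Toward a contradiction, assume L is regular with pumping length p.
Take w = a^p b^p ∈ L (since p ≤ p ≤ 2p), with |w| = 2p ≥ p.
Write w = xyz as guaranteed by the lemma, with |xy| ≤ p and |y| ≥ 1.
Since the first p symbols of w are all a's and |xy| ≤ p, y lies entirely in the leading a-block: y = a^k for some k with 1 ≤ k ≤ p.
Pump with i = 2: xy^2z = a^{p+k} b^p. Now n = p+k > p = m, so the condition n ≤ m fails. Thus xy^2z ∉ L.
This is a contradiction; hence L is not regular.

a^{p+k} b^p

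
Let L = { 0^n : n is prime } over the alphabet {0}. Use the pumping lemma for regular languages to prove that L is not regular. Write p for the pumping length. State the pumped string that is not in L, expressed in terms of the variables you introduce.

Toward a contradiction, assume L is regular with pumping length p.
Let q be a prime with q ≥ p+2 (infinitely many primes exist), and take w = 0^q ∈ L with |w| = q ≥ p.
The pumping lemma gives a decomposition w = xyz where |xy| ≤ p and |y| ≥ 1.
Then y = 0^k for some k with 1 ≤ k ≤ p.
Since 1 ≤ k ≤ p, |xz| = q-k. Pump with i = q+1: |xy^{q+1}z| = (q-k)+(q+1)k = q+qk = q(1+k), which is composite (both factors ≥ 2). So xy^{q+1}z = 0^{q(1+k)} ∉ L.
This contradicts the pumping lemma, so L is not regular.

0^{q(1+k)}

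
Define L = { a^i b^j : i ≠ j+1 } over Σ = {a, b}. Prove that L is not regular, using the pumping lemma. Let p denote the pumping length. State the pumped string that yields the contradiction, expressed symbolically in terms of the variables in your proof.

a^{p+p!} b^{p+p!-1}

Suppose for contradiction that L is regular, and let p be the pumping length.
Choose w = a^p b^{p+p!-1}. Since p ≠ (p+p!-1)+1 = p+p!, w ∈ L; and |w| ≥ p.
Write w = xyz as guaranteed by the lemma, with |xy| ≤ p and y is nonempty.
The first p characters of w are a's, so xy (and hence y) consists only of a's. Write y = a^k, 1 ≤ k ≤ p.
Since 1 ≤ k ≤ p, k divides p!; set t = 1 + p!/k. Then xy^t z has p + (p!/k)·k = p + p! copies of a. Now the a-count is p+p! and (b-count)+1 = (p+p!-1)+1 = p+p!, so i ≠ j+1 fails. So xy^t z = a^{p+p!} b^{p+p!-1} ∉ L.
This contradicts the pumping lemma, so L is not regular.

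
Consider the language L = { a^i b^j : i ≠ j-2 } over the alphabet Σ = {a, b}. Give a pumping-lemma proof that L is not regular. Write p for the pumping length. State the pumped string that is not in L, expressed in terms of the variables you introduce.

a^{p+p!} b^{p+p!+2}

Toward a contradiction, assume L is regular with pumping length p.
Choose w = a^p b^{p+p!+2}. Since p ≠ (p+p!+2)-2 = p+p!, w ∈ L; and |w| ≥ p.
Write w = xyz as guaranteed by the lemma, with |xy| ≤ p and |y| ≥ 1.
The first p characters of w are a's, so xy (and hence y) consists only of a's. Write y = a^k, 1 ≤ k ≤ p.
Since 1 ≤ k ≤ p, k divides p!; set t = 1 + p!/k. Then xy^t z has p + (p!/k)·k = p + p! copies of a. Now the a-count is p+p! and (b-count)-2 = (p+p!+2)-2 = p+p!, so i ≠ j-2 fails. So xy^t z = a^{p+p!} b^{p+p!+2} ∉ L.
This is a contradiction; hence L is not regular.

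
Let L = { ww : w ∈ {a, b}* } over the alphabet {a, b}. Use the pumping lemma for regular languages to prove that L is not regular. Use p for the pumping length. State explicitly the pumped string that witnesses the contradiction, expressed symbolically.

Assume L is regular; let p be its pumping constant.
Take w = a^p b^p a^p b^p = uu where u = a^pb^p; then w ∈ L and |w| = 4p ≥ p.
By the pumping lemma, w = xyz with |xy| ≤ p and y is nonempty.
The first p characters of w are a's, so xy (and hence y) consists only of a's. Write y = a^k, 1 ≤ k ≤ p.
Pump with i = 2: xy^2z = a^{p+k} b^p a^p b^p, of length 4p+k. Suppose this equals vv. The string starts with a and ends with b, so v does too; thus the boundary between the two copies of v is a b→a transition. There is exactly one such transition, at position 2p+k, so |v| = 2p+k and |vv| = 4p+2k ≠ 4p+k since k ≥ 1. So xy^2z ∉ L.
This contradicts the pumping lemma, so L is not regular.

a^{p+k} b^p a^p b^p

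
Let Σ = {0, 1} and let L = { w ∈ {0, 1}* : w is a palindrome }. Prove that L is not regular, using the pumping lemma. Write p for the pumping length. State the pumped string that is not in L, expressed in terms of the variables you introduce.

Toward a contradiction, assume L is regular with pumping length p.
Take w = 0^p 1 0^p, a palindrome of length 2p+1 ≥ p.
By the pumping lemma, w = xyz with |xy| ≤ p and y is nonempty.
Since the first p symbols of w are all 0's and |xy| ≤ p, y lies entirely in the leading 0-block: y = 0^k for some k with 1 ≤ k ≤ p.
Pump with i = 2: xy^2z = 0^{p+k} 1 0^p. Its reverse is 0^p 1 0^{p+k}, which differs from xy^2z since k ≥ 1. So xy^2z is not a palindrome and xy^2z ∉ L.
Contradiction. Therefore L is not regular.

0^{p+k} 1 0^p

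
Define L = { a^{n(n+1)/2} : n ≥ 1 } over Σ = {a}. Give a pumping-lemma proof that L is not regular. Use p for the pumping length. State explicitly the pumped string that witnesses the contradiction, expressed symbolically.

Suppose for contradiction that L is regular, and let p be the pumping length.
Take w = a^{p(p+1)/2} ∈ L with |w| = p(p+1)/2 ≥ p.
By the pumping lemma, w = xyz with |xy| ≤ p and y is nonempty.
Then y = a^k for some k with 1 ≤ k ≤ p.
Pump with i = 2: xy^2z = a^{p(p+1)/2+k}. Since 1 ≤ k ≤ p, p(p+1)/2 < p(p+1)/2+k ≤ p(p+1)/2+p < (p+1)(p+2)/2, so p(p+1)/2+k is strictly between consecutive triangular numbers. So xy^2z ∉ L.
This is a contradiction; hence L is not regular.

a^{p(p+1)/2+k}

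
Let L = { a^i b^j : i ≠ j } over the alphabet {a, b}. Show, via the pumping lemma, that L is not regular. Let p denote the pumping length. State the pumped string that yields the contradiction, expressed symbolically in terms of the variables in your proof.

a^{p+p!} b^{p+p!}

Assume L is regular; let p be its pumping constant.
Choose w = a^p b^{p+p!}. Since p ≠ p+p!, w ∈ L; and |w| ≥ p.
Write w = xyz as guaranteed by the lemma, with |xy| ≤ p and y is nonempty.
The first p characters of w are a's, so xy (and hence y) consists only of a's. Write y = a^k, 1 ≤ k ≤ p.
Since 1 ≤ k ≤ p, k divides p!; set t = 1 + p!/k. Then xy^t z has p + (p!/k)·k = p + p! copies of a. Now the a-count equals the b-count, so i ≠ j fails. So xy^t z = a^{p+p!} b^{p+p!} ∉ L.
Contradiction. Therefore L is not regular.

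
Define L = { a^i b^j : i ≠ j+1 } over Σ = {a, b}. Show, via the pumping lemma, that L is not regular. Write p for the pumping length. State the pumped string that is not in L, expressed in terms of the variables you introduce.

Toward a contradiction, assume L is regular with pumping length p.
Choose w = a^p b^{p+p!-1}. Since p ≠ (p+p!-1)+1 = p+p!, w ∈ L; and |w| ≥ p.
By the pumping lemma, w = xyz with |xy| ≤ p and |y| ≥ 1.
Because |xy| ≤ p and w begins with p copies of a, we have y = a^k with 1 ≤ k ≤ p.
Since 1 ≤ k ≤ p, k divides p!; set t = 1 + p!/k. Then xy^t z has p + (p!/k)·k = p + p! copies of a. Now the a-count is p+p! and (b-count)+1 = (p+p!-1)+1 = p+p!, so i ≠ j+1 fails. So xy^t z = a^{p+p!} b^{p+p!-1} ∉ L.
Contradiction. Therefore L is not regular.

a^{p+p!} b^{p+p!-1}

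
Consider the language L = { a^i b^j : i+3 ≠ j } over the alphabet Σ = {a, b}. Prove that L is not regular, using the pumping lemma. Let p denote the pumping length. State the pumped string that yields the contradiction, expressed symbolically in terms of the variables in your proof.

a^{p+p!} b^{p+p!+3}

Toward a contradiction, assume L is regular with pumping length p.
Choose w = a^p b^{p+p!+3}. Since p ≠ (p+p!+3)-3 = p+p!, w ∈ L; and |w| ≥ p.
The pumping lemma gives a decomposition w = xyz where |xy| ≤ p and |y| ≥ 1.
The first p characters of w are a's, so xy (and hence y) consists only of a's. Write y = a^k, 1 ≤ k ≤ p.
Since 1 ≤ k ≤ p, k divides p!; set t = 1 + p!/k. Then xy^t z has p + (p!/k)·k = p + p! copies of a. Now the a-count is p+p! and (b-count)-3 = (p+p!+3)-3 = p+p!, so i+3 ≠ j fails. So xy^t z = a^{p+p!} b^{p+p!+3} ∉ L.
Contradiction. Therefore L is not regular.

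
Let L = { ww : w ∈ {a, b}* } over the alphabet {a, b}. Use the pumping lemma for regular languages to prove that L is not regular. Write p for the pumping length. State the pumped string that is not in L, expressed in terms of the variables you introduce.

a^{p+k} b^p a^p b^p

Toward a contradiction, assume L is regular with pumping length p.
Take w = a^p b^p a^p b^p = uu where u = a^pb^p; then w ∈ L and |w| = 4p ≥ p.
By the pumping lemma, w = xyz with |xy| ≤ p and |y| > 0.
Because |xy| ≤ p and w begins with p copies of a, we have y = a^k with 1 ≤ k ≤ p.
Pump with i = 2: xy^2z = a^{p+k} b^p a^p b^p, of length 4p+k. Suppose this equals vv. The string starts with a and ends with b, so v does too; thus the boundary between the two copies of v is a b→a transition. There is exactly one such transition, at position 2p+k, so |v| = 2p+k and |vv| = 4p+2k ≠ 4p+k since k ≥ 1. So xy^2z ∉ L.
This is a contradiction; hence L is not regular.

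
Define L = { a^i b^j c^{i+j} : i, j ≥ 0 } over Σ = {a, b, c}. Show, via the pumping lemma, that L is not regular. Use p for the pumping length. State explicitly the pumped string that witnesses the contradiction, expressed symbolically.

Assume L is regular. Let p be the pumping length given by the pumping lemma.
Take w = a^p b^p c^{2p} ∈ L (with i=j=p, i+j=2p), |w| = 4p ≥ p.
The pumping lemma gives a decomposition w = xyz where |xy| ≤ p and |y| ≥ 1.
Since the first p symbols of w are all a's and |xy| ≤ p, y lies entirely in the leading a-block: y = a^k for some k with 1 ≤ k ≤ p.
Consider xy^2z = a^{p+k} b^p c^{2p}. Now the a- and b-counts sum to 2p+k, but the c-count is 2p ≠ 2p+k. So xy^2z ∉ L.
Contradiction. Therefore L is not regular.

a^{p+k} b^p c^{2p}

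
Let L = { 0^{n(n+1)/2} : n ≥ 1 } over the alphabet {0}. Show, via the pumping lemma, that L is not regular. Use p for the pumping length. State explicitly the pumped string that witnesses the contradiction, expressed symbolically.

Assume L is regular; let p be its pumping constant.
Take w = 0^{p(p+1)/2} ∈ L with |w| = p(p+1)/2 ≥ p.
By the pumping lemma, w = xyz with |xy| ≤ p and y is nonempty.
Then y = 0^k for some k with 1 ≤ k ≤ p.
Pump with i = 2: xy^2z = 0^{p(p+1)/2+k}. Since 1 ≤ k ≤ p, p(p+1)/2 < p(p+1)/2+k ≤ p(p+1)/2+p < (p+1)(p+2)/2, so p(p+1)/2+k is strictly between consecutive triangular numbers. So xy^2z ∉ L.
This contradicts the pumping lemma, so L is not regular.

0^{p(p+1)/2+k}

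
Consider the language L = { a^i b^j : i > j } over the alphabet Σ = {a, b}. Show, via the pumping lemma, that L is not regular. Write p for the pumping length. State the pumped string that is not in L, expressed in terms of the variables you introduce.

a^{p+1-k} b^p

Assume L is regular. Let p be the pumping length given by the pumping lemma.
Choose w = a^{p+1} b^p ∈ L, with |w| = 2p+1 ≥ p.
The pumping lemma gives a decomposition w = xyz where |xy| ≤ p and y is nonempty.
Since the first p symbols of w are all a's and |xy| ≤ p, y lies entirely in the leading a-block: y = a^k for some k with 1 ≤ k ≤ p.
Consider xy^0z = xz = a^{p+1-k} b^p. Since k ≥ 1, the a-count p+1-k is at most p, so i > j fails; thus xz ∉ L.
This is a contradiction; hence L is not regular.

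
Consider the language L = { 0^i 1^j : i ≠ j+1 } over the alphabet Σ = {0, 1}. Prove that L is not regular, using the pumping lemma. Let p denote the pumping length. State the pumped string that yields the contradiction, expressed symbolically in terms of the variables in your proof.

Toward a contradiction, assume L is regular with pumping length p.
Choose w = 0^p 1^{p+p!-1}. Since p ≠ (p+p!-1)+1 = p+p!, w ∈ L; and |w| ≥ p.
Write w = xyz as guaranteed by the lemma, with |xy| ≤ p and |y| ≥ 1.
Because |xy| ≤ p and w begins with p copies of 0, we have y = 0^k with 1 ≤ k ≤ p.
Since 1 ≤ k ≤ p, k divides p!; set t = 1 + p!/k. Then xy^t z has p + (p!/k)·k = p + p! copies of 0. Now the 0-count is p+p! and (1-count)+1 = (p+p!-1)+1 = p+p!, so i ≠ j+1 fails. So xy^t z = 0^{p+p!} 1^{p+p!-1} ∉ L.
This is a contradiction; hence L is not regular.

0^{p+p!} 1^{p+p!-1}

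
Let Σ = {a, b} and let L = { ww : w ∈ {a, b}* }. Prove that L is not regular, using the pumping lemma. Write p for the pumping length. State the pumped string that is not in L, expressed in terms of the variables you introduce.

a^{p+k} b^p a^p b^p

Assume L is regular. Let p be the pumping length given by the pumping lemma.
Take w = a^p b^p a^p b^p = uu where u = a^pb^p; then w ∈ L and |w| = 4p ≥ p.
By the pumping lemma, w = xyz with |xy| ≤ p and |y| ≥ 1.
Since the first p symbols of w are all a's and |xy| ≤ p, y lies entirely in the leading a-block: y = a^k for some k with 1 ≤ k ≤ p.
Pump with i = 2: xy^2z = a^{p+k} b^p a^p b^p, of length 4p+k. Suppose this equals vv. The string starts with a and ends with b, so v does too; thus the boundary between the two copies of v is a b→a transition. There is exactly one such transition, at position 2p+k, so |v| = 2p+k and |vv| = 4p+2k ≠ 4p+k since k ≥ 1. So xy^2z ∉ L.
This contradicts the pumping lemma, so L is not regular.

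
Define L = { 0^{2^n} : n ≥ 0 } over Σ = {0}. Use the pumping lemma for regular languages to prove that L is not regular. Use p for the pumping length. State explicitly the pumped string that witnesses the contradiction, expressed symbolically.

Suppose for contradiction that L is regular, and let p be the pumping length.
Take w = 0^{2^p} ∈ L with |w| = 2^p ≥ p.
By the pumping lemma, w = xyz with |xy| ≤ p and |y| ≥ 1.
Then y = 0^k for some k with 1 ≤ k ≤ p.
Pump with i = 2: xy^2z = 0^{2^p+k}. Since 1 ≤ k ≤ p < 2^p, we have 2^p < 2^p+k < 2^{p+1}, so 2^p+k is not a power of 2. So xy^2z ∉ L.
This is a contradiction; hence L is not regular.

0^{2^p+k}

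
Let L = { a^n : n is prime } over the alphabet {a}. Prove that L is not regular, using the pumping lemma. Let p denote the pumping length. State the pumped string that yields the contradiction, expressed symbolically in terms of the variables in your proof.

Assume L is regular; let p be its pumping constant.
Let q be a prime with q ≥ p+2 (infinitely many primes exist), and take w = a^q ∈ L with |w| = q ≥ p.
The pumping lemma gives a decomposition w = xyz where |xy| ≤ p and |y| > 0.
Then y = a^k for some k with 1 ≤ k ≤ p.
Since 1 ≤ k ≤ p, |xz| = q-k. Pump with i = q+1: |xy^{q+1}z| = (q-k)+(q+1)k = q+qk = q(1+k), which is composite (both factors ≥ 2). So xy^{q+1}z = a^{q(1+k)} ∉ L.
This contradicts the pumping lemma, so L is not regular.

a^{q(1+k)}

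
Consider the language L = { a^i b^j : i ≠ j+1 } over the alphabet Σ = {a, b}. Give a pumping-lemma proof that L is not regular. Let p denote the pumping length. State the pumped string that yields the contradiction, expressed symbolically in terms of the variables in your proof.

a^{p+p!} b^{p+p!-1}

Suppose for contradiction that L is regular, and let p be the pumping length.
Choose w = a^p b^{p+p!-1}. Since p ≠ (p+p!-1)+1 = p+p!, w ∈ L; and |w| ≥ p.
By the pumping lemma, w = xyz with |xy| ≤ p and |y| > 0.
Since the first p symbols of w are all a's and |xy| ≤ p, y lies entirely in the leading a-block: y = a^k for some k with 1 ≤ k ≤ p.
Since 1 ≤ k ≤ p, k divides p!; set t = 1 + p!/k. Then xy^t z has p + (p!/k)·k = p + p! copies of a. Now the a-count is p+p! and (b-count)+1 = (p+p!-1)+1 = p+p!, so i ≠ j+1 fails. So xy^t z = a^{p+p!} b^{p+p!-1} ∉ L.
This contradicts the pumping lemma, so L is not regular.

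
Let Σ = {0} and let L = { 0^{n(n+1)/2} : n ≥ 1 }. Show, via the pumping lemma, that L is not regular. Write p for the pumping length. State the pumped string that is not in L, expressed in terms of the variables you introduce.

Suppose for contradiction that L is regular, and let p be the pumping length.
Take w = 0^{p(p+1)/2} ∈ L with |w| = p(p+1)/2 ≥ p.
Write w = xyz as guaranteed by the lemma, with |xy| ≤ p and |y| > 0.
Then y = 0^k for some k with 1 ≤ k ≤ p.
Pump with i = 2: xy^2z = 0^{p(p+1)/2+k}. Since 1 ≤ k ≤ p, p(p+1)/2 < p(p+1)/2+k ≤ p(p+1)/2+p < (p+1)(p+2)/2, so p(p+1)/2+k is strictly between consecutive triangular numbers. So xy^2z ∉ L.
Contradiction. Therefore L is not regular.

0^{p(p+1)/2+k}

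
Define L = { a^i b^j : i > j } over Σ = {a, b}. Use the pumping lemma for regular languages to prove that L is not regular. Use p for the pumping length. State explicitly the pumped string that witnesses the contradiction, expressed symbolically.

Assume L is regular; let p be its pumping constant.
Choose w = a^{p+1} b^p ∈ L, with |w| = 2p+1 ≥ p.
Write w = xyz as guaranteed by the lemma, with |xy| ≤ p and |y| ≥ 1.
Because |xy| ≤ p and w begins with p copies of a, we have y = a^k with 1 ≤ k ≤ p.
Consider xy^0z = xz = a^{p+1-k} b^p. Since k ≥ 1, the a-count p+1-k is at most p, so i > j fails; thus xz ∉ L.
This is a contradiction; hence L is not regular.

a^{p+1-k} b^p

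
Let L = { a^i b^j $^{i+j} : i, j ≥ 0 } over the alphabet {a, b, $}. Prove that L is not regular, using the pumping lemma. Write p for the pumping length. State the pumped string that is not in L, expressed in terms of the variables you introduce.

a^{p+k} b^p $^{2p}

Assume L is regular; let p be its pumping constant.
Take w = a^p b^p $^{2p} ∈ L (with i=j=p, i+j=2p), |w| = 4p ≥ p.
By the pumping lemma, w = xyz with |xy| ≤ p and y is nonempty.
The first p characters of w are a's, so xy (and hence y) consists only of a's. Write y = a^k, 1 ≤ k ≤ p.
Consider xy^2z = a^{p+k} b^p $^{2p}. Now the a- and b-counts sum to 2p+k, but the $-count is 2p ≠ 2p+k. So xy^2z ∉ L.
This contradicts the pumping lemma, so L is not regular.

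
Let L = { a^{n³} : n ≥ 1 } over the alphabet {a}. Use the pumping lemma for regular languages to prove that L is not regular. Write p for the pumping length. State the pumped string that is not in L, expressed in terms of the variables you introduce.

a^{p³+k}

Assume L is regular; let p be its pumping constant.
Take w = a^{p³} ∈ L with |w| = p³ ≥ p.
Write w = xyz as guaranteed by the lemma, with |xy| ≤ p and |y| > 0.
Then y = a^k for some k with 1 ≤ k ≤ p.
Pump with i = 2: xy^2z = a^{p³+k}. Since 1 ≤ k ≤ p, p³ < p³+k ≤ p³+p < p³+3p²+3p+1 = (p+1)³, so p³+k is not a perfect cube. So xy^2z ∉ L.
This is a contradiction; hence L is not regular.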